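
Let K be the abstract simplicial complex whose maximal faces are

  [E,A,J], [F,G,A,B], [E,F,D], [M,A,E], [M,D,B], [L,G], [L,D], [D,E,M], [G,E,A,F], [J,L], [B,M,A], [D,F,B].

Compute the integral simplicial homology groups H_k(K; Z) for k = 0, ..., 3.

H_0 = Z,  H_1 = Z^2,  H_2 = Z,  H_3 = 0.

Fix the vertex order A < B < D < E < F < G < J < L < M and write every simplex with vertices in increasing order. Then dim K = 3 and the simplices of K are:

  0-simplices (9): A, B, D, E, F, G, J, L, M
  1-simplices (21): AB, AE, AF, AG, AJ, AM, BD, BF, BG, BM, DE, DF, DL, DM, EF, EG, EJ, EM, FG, GL, JL
  2-simplices (14): ABF, ABG, ABM, AEF, AEG, AEJ, AEM, AFG, BDF, BDM, BFG, DEF, DEM, EFG
  3-simplices (2): ABFG, AEFG

Hence C_0 ≅ Z^9, C_1 ≅ Z^21, C_2 ≅ Z^14, C_3 ≅ Z^2.

Boundary ∂_1: C_1 → C_0 maps an edge to its endpoints' difference, ∂[p,q] = q − p. For instance
  ∂BF = F − B.
As a 9×21 matrix over Z this has rank 8, with invariant factors (1,1,1,1,1,1,1,1).

∂_2: C_2 → C_1 sends each 2-simplex [p,q,r] to [q,r] − [p,r] + [p,q]. For instance
  ∂DEF = EF − DF + DE,
  ∂ABM = BM − AM + AB.
This gives a 21×14 integer matrix of rank 11; reducing to Smith normal form yields diagonal entries (1,1,1,1,1,1,1,1,1,1,1).

∂_3: C_3 → C_2 sends each 3-simplex σ to the alternating sum Σ_i (−1)^i (σ with its i-th vertex removed). For instance
  ∂AEFG = EFG − AFG + AEG − AEF,
  ∂ABFG = BFG − AFG + ABG − ABF.
This gives a 14×2 integer matrix of rank 2; reducing to Smith normal form yields diagonal entries (1,1).

Now H_k = ker ∂_k / im ∂_{k+1}, so:

  H_0: rank C_0 − rank ∂_1 = 9 − 8 = 1, and the invariant factors of ∂_1 are all 1, so H_0 ≅ Z.
  H_1: rank ker ∂_1 − rank ∂_2 = (21 − 8) − 11 = 2, and the invariant factors of ∂_2 are all 1, so H_1 ≅ Z^2.
  H_2: rank ker ∂_2 − rank ∂_3 = (14 − 11) − 2 = 1, and the invariant factors of ∂_3 are all 1, so H_2 ≅ Z.
  H_3: rank ker ∂_3 − rank ∂_4 = (2 − 2) − 0 = 0, and there is no ∂_4, so H_3 ≅ 0.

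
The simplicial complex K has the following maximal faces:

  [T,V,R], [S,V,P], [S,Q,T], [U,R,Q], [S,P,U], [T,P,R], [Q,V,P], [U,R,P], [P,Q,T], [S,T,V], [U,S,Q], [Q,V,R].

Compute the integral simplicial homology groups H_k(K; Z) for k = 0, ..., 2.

Fix the vertex order P < Q < R < S < T < U < V and write every simplex with vertices in increasing order. Then dim K = 2 and the simplices of K are:

  0-simplices (7): P, Q, R, S, T, U, V
  1-simplices (18): PQ, PR, PS, PT, PU, PV, QR, QS, QT, QU, QV, RT, RU, RV, ST, SU, SV, TV
  2-simplices (12): PQT, PQV, PRT, PRU, PSU, PSV, QRU, QRV, QST, QSU, RTV, STV

giving chain groups C_0 ≅ Z^7, C_1 ≅ Z^18, C_2 ≅ Z^12.

The boundary map ∂_1: C_1 → C_0 maps an edge to its endpoints' difference, ∂[p,q] = q − p.
This gives a 7×18 integer matrix of rank 6; reducing to Smith normal form yields diagonal entries (1,1,1,1,1,1).

∂_2: C_2 → C_1 acts by ∂[p,q,r] = [q,r] − [p,r] + [p,q]. For instance
  ∂PQT = QT − PT + PQ,
  ∂PRU = RU − PU + PR.
This gives a 18×12 integer matrix of rank 12; reducing to Smith normal form yields diagonal entries (1,1,1,1,1,1,1,1,1,1,1,2).

Now H_k = ker ∂_k / im ∂_{k+1}, so:

  H_0: rank C_0 − rank ∂_1 = 7 − 6 = 1, and the invariant factors of ∂_1 are all 1, so H_0 = Z.
  H_1: rank ker ∂_1 − rank ∂_2 = (18 − 6) − 12 = 0, and ∂_2 has invariant factor 2 > 1, so H_1 = Z/2Z.
  H_2: rank ker ∂_2 − rank ∂_3 = (12 − 12) − 0 = 0, and there is no ∂_3, so H_2 = 0.

As a check, the Euler characteristic is 7 − 18 + 12 = 1, which agrees with 1 − 0 + 0 = 1.

H_0 ≅ Z,  H_1 ≅ Z/2Z,  H_2 = 0.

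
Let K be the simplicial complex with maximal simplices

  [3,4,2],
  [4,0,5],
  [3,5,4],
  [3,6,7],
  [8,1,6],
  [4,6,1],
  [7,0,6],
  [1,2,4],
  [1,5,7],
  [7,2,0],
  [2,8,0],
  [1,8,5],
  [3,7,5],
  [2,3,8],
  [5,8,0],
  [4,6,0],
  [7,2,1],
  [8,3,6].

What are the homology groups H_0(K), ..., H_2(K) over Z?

K has 9 vertices, 27 edges, 18 triangles.
rank ∂_0 = 0, rank ∂_1 = 8 ⇒ b_0 = 9 − 0 − 8 = 1; all invariant factors of ∂_1 are 1 so no torsion. So H_0 ≅ Z.
rank ∂_1 = 8, rank ∂_2 = 17 ⇒ b_1 = 27 − 8 − 17 = 2; all invariant factors of ∂_2 are 1 so no torsion. So H_1 ≅ Z^2.
rank ∂_2 = 17, rank ∂_3 = 0 ⇒ b_2 = 18 − 17 − 0 = 1. So H_2 ≅ Z.

H_0 = Z,  H_1 = Z^2,  H_2 = Z.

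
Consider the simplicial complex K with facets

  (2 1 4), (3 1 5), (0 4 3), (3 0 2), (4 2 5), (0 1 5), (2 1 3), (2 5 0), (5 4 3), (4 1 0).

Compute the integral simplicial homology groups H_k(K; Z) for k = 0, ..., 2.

Fix the vertex order 0 < 1 < 2 < 3 < 4 < 5 and write every simplex with vertices in increasing order. Then dim K = 2 and the simplices of K are:

  0-simplices (6): [0], [1], [2], [3], [4], [5]
  1-simplices (15): [0,1], [0,2], [0,3], [0,4], [0,5], [1,2], [1,3], [1,4], [1,5], [2,3], [2,4], [2,5], [3,4], [3,5], [4,5]
  2-simplices (10): [0,1,4], [0,1,5], [0,2,3], [0,2,5], [0,3,4], [1,2,3], [1,2,4], [1,3,5], [2,4,5], [3,4,5]

so the chain groups are C_0 ≅ Z^6, C_1 ≅ Z^15, C_2 ≅ Z^10.

∂_1: C_1 → C_0 maps an edge to its endpoints' difference, ∂[p,q] = q − p. For instance
  ∂[2,3] = [3] − [2].
As a 6×15 matrix over Z this has rank 5, with invariant factors (1,1,1,1,1).

Boundary ∂_2: C_2 → C_1 acts by ∂[p,q,r] = [q,r] − [p,r] + [p,q]. For instance
  ∂[1,3,5] = [3,5] − [1,5] + [1,3],
  ∂[2,4,5] = [4,5] − [2,5] + [2,4].
The 15×10 boundary matrix has rank 10 and Smith normal form diag(1,1,1,1,1,1,1,1,1,2).

From H_k ≅ ker(∂_k) / im(∂_{k+1}) we obtain:

  H_0: rank C_0 − rank ∂_1 = 6 − 5 = 1, and the invariant factors of ∂_1 are all 1, so H_0 ≅ Z.
  H_1: rank ker ∂_1 − rank ∂_2 = (15 − 5) − 10 = 0, and ∂_2 has invariant factor 2 > 1, so H_1 ≅ Z/2.
  H_2: rank ker ∂_2 − rank ∂_3 = (10 − 10) − 0 = 0, and there is no ∂_3, so H_2 ≅ 0.

(K is a triangulation of the real projective plane RP^2.)

H_0 ≅ Z,  H_1 ≅ Z/2,  H_2 = 0.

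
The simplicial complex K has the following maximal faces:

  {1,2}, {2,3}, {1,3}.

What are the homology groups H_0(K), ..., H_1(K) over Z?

H_0 ≅ Z,  H_1 ≅ Z.

Order the vertices as 1 < 2 < 3. Listing each simplex with vertices in this order, K has dimension 1 with simplices:

  0-simplices (3): [1], [2], [3]
  1-simplices (3): [1,2], [1,3], [2,3]

giving chain groups C_0 ≅ Z^3, C_1 ≅ Z^3.

Boundary ∂_1: C_1 → C_0 maps an edge to its endpoints' difference, ∂[p,q] = q − p. For instance
  ∂[1,3] = [3] − [1].
As a 3×3 matrix over Z this has rank 2, with invariant factors (1,1).

Computing H_k = (kernel of ∂_k) / (image of ∂_{k+1}):

  H_0: rank C_0 − rank ∂_1 = 3 − 2 = 1, and the invariant factors of ∂_1 are all 1, so H_0 ≅ Z.
  H_1: rank ker ∂_1 − rank ∂_2 = (3 − 2) − 0 = 1, and there is no ∂_2, so H_1 ≅ Z.

As a check, the Euler characteristic is 3 − 3 = 0, which agrees with 1 − 1 = 0.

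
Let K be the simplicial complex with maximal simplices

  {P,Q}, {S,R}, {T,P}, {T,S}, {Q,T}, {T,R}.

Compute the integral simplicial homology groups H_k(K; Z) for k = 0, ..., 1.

H_0 ≅ Z,  H_1 ≅ Z^2.

Take the total order P < Q < R < S < T on the vertex set. Then K (dimension 1) consists of the simplices:

  0-simplices (5): P, Q, R, S, T
  1-simplices (6): PQ, PT, QT, RS, RT, ST

giving chain groups C_0 ≅ Z^5, C_1 ≅ Z^6.

Boundary ∂_1: C_1 → C_0 maps an edge to its endpoints' difference, ∂[p,q] = q − p.
As a 5×6 matrix over Z this has rank 4, with invariant factors (1,1,1,1).

Reading off H_k = ker ∂_k / im ∂_{k+1}:

  H_0: rank C_0 − rank ∂_1 = 5 − 4 = 1, and the invariant factors of ∂_1 are all 1, so H_0 = Z.
  H_1: rank ker ∂_1 − rank ∂_2 = (6 − 4) − 0 = 2, and there is no ∂_2, so H_1 = Z^2.

As a check, the Euler characteristic is 5 − 6 = -1, which agrees with 1 − 2 = -1.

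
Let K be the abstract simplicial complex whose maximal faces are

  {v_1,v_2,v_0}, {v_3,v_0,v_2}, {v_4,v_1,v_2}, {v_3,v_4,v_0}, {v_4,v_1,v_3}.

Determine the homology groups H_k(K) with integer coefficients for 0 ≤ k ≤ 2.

H_0 = Z,  H_1 = Z,  H_2 = 0.

Fix the vertex order v_0 < v_1 < v_2 < v_3 < v_4 and write every simplex with vertices in increasing order. Then dim K = 2 and the simplices of K are:

  0-simplices (5): [v_0], [v_1], [v_2], [v_3], [v_4]
  1-simplices (10): [v_0,v_1], [v_0,v_2], [v_0,v_3], [v_0,v_4], [v_1,v_2], [v_1,v_3], [v_1,v_4], [v_2,v_3], [v_2,v_4], [v_3,v_4]
  2-simplices (5): [v_0,v_1,v_2], [v_0,v_2,v_3], [v_0,v_3,v_4], [v_1,v_2,v_4], [v_1,v_3,v_4]

Hence C_0 ≅ Z^5, C_1 ≅ Z^10, C_2 ≅ Z^5.

Boundary ∂_1: C_1 → C_0 sends each edge [p,q] (with p < q) to q − p. For instance
  ∂[v_1,v_2] = [v_2] − [v_1].
The resulting 5×10 matrix has rank 4, and its Smith normal form has invariant factors (1,1,1,1).

The boundary map ∂_2: C_2 → C_1 maps a triangle to the signed sum of its edges. For instance
  ∂[v_0,v_2,v_3] = [v_2,v_3] − [v_0,v_3] + [v_0,v_2],
  ∂[v_1,v_2,v_4] = [v_2,v_4] − [v_1,v_4] + [v_1,v_2].
This gives a 10×5 integer matrix of rank 5; reducing to Smith normal form yields diagonal entries (1,1,1,1,1).

Reading off H_k = ker ∂_k / im ∂_{k+1}:

  H_0: rank C_0 − rank ∂_1 = 5 − 4 = 1, and the invariant factors of ∂_1 are all 1, so H_0 ≅ Z.
  H_1: rank ker ∂_1 − rank ∂_2 = (10 − 4) − 5 = 1, and the invariant factors of ∂_2 are all 1, so H_1 ≅ Z.
  H_2: rank ker ∂_2 − rank ∂_3 = (5 − 5) − 0 = 0, and there is no ∂_3, so H_2 ≅ 0.

(K is a triangulation of the Möbius band.)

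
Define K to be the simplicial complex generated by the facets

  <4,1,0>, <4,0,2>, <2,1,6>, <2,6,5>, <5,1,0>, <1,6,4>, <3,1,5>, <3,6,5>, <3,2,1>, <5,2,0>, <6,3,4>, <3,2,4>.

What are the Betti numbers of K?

b_0 = 1, b_1 = 0, b_2 = 0.

K has 7 vertices, 18 edges, 12 triangles.
rank ∂_0 = 0, rank ∂_1 = 6 ⇒ b_0 = 7 − 0 − 6 = 1; all invariant factors of ∂_1 are 1 so no torsion. So H_0 ≅ Z.
rank ∂_1 = 6, rank ∂_2 = 12 ⇒ b_1 = 18 − 6 − 12 = 0; ∂_2 has invariant factor(s) [2] giving torsion. So H_1 ≅ Z/2.
rank ∂_2 = 12, rank ∂_3 = 0 ⇒ b_2 = 12 − 12 − 0 = 0. So H_2 ≅ 0.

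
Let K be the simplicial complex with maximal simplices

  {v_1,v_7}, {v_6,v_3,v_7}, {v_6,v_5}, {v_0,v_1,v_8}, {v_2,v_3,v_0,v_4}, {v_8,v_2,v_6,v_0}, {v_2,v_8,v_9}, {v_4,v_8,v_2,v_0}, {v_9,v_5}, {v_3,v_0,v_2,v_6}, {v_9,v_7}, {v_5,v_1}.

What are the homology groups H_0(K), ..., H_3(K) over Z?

H_0 ≅ Z,  H_1 ≅ Z^4,  H_2 = 0,  H_3 = 0.

We work with the vertex ordering v_0 < v_1 < v_2 < v_3 < v_4 < v_5 < v_6 < v_7 < v_8 < v_9. The simplices of K, each written with vertices in increasing order, are:

  0-simplices (10): [v_0], [v_1], [v_2], [v_3], [v_4], [v_5], [v_6], [v_7], [v_8], [v_9]
  1-simplices (24): (24 of them)
  2-simplices (15): (15 of them)
  3-simplices (4): [v_0,v_2,v_3,v_4], [v_0,v_2,v_3,v_6], [v_0,v_2,v_4,v_8], [v_0,v_2,v_6,v_8]

so the chain groups are C_0 ≅ Z^10, C_1 ≅ Z^24, C_2 ≅ Z^15, C_3 ≅ Z^4.

The boundary map ∂_1: C_1 → C_0 sends each edge [p,q] (with p < q) to q − p.
This gives a 10×24 integer matrix of rank 9; reducing to Smith normal form yields diagonal entries (1,1,1,1,1,1,1,1,1).

Boundary ∂_2: C_2 → C_1 acts by ∂[p,q,r] = [q,r] − [p,r] + [p,q]. For instance
  ∂[v_2,v_8,v_9] = [v_8,v_9] − [v_2,v_9] + [v_2,v_8],
  ∂[v_2,v_3,v_4] = [v_3,v_4] − [v_2,v_4] + [v_2,v_3].
As a 24×15 matrix over Z this has rank 11, with invariant factors (1,1,1,1,1,1,1,1,1,1,1).

The boundary map ∂_3: C_3 → C_2 sends each 3-simplex σ to the alternating sum Σ_i (−1)^i (σ with its i-th vertex removed). For instance
  ∂[v_0,v_2,v_4,v_8] = [v_2,v_4,v_8] − [v_0,v_4,v_8] + [v_0,v_2,v_8] − [v_0,v_2,v_4],
  ∂[v_0,v_2,v_3,v_6] = [v_2,v_3,v_6] − [v_0,v_3,v_6] + [v_0,v_2,v_6] − [v_0,v_2,v_3].
As a 15×4 matrix over Z this has rank 4, with invariant factors (1,1,1,1).

Now H_k = ker ∂_k / im ∂_{k+1}, so:

  H_0: rank C_0 − rank ∂_1 = 10 − 9 = 1, and the invariant factors of ∂_1 are all 1, so H_0 = Z.
  H_1: rank ker ∂_1 − rank ∂_2 = (24 − 9) − 11 = 4, and the invariant factors of ∂_2 are all 1, so H_1 = Z^4.
  H_2: rank ker ∂_2 − rank ∂_3 = (15 − 11) − 4 = 0, and the invariant factors of ∂_3 are all 1, so H_2 = 0.
  H_3: rank ker ∂_3 − rank ∂_4 = (4 − 4) − 0 = 0, and there is no ∂_4, so H_3 = 0.

As a check, the Euler characteristic is 10 − 24 + 15 − 4 = -3, which agrees with 1 − 4 + 0 − 0 = -3.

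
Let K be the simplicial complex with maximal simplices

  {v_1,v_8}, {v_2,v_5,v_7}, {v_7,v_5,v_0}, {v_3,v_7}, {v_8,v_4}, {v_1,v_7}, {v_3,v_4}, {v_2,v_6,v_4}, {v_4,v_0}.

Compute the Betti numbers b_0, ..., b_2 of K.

Take the total order v_0 < v_1 < v_2 < v_3 < v_4 < v_5 < v_6 < v_7 < v_8 on the vertex set. Then K (dimension 2) consists of the simplices:

  0-simplices (9): [v_0], [v_1], [v_2], [v_3], [v_4], [v_5], [v_6], [v_7], [v_8]
  1-simplices (14): [v_0,v_4], [v_0,v_5], [v_0,v_7], [v_1,v_7], [v_1,v_8], [v_2,v_4], [v_2,v_5], [v_2,v_6], [v_2,v_7], [v_3,v_4], [v_3,v_7], [v_4,v_6], [v_4,v_8], [v_5,v_7]
  2-simplices (3): [v_0,v_5,v_7], [v_2,v_4,v_6], [v_2,v_5,v_7]

so the chain groups are C_0 ≅ Z^9, C_1 ≅ Z^14, C_2 ≅ Z^3.

∂_1: C_1 → C_0 sends each edge [p,q] (with p < q) to q − p.
This gives a 9×14 integer matrix of rank 8; reducing to Smith normal form yields diagonal entries (1,1,1,1,1,1,1,1).

The boundary map ∂_2: C_2 → C_1 maps a triangle to the signed sum of its edges. For instance
  ∂[v_2,v_4,v_6] = [v_4,v_6] − [v_2,v_6] + [v_2,v_4],
  ∂[v_0,v_5,v_7] = [v_5,v_7] − [v_0,v_7] + [v_0,v_5].
This gives a 14×3 integer matrix of rank 3; reducing to Smith normal form yields diagonal entries (1,1,1).

Now H_k = ker ∂_k / im ∂_{k+1}, so:

  H_0: rank C_0 − rank ∂_1 = 9 − 8 = 1, and the invariant factors of ∂_1 are all 1, so H_0 = Z.
  H_1: rank ker ∂_1 − rank ∂_2 = (14 − 8) − 3 = 3, and the invariant factors of ∂_2 are all 1, so H_1 = Z^3.
  H_2: rank ker ∂_2 − rank ∂_3 = (3 − 3) − 0 = 0, and there is no ∂_3, so H_2 = 0.

Hence the Betti numbers are b_0 = 1, b_1 = 3, b_2 = 0.

b_0 = 1, b_1 = 3, b_2 = 0.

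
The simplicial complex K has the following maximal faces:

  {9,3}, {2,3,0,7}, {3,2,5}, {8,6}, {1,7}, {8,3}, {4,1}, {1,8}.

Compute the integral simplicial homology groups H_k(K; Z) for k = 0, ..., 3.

Take the total order 0 < 1 < 2 < 3 < 4 < 5 < 6 < 7 < 8 < 9 on the vertex set. Then K (dimension 3) consists of the simplices:

  0-simplices (10): [0], [1], [2], [3], [4], [5], [6], [7], [8], [9]
  1-simplices (14): [0,2], [0,3], [0,7], [1,4], [1,7], [1,8], [2,3], [2,5], [2,7], [3,5], [3,7], [3,8], [3,9], [6,8]
  2-simplices (5): [0,2,3], [0,2,7], [0,3,7], [2,3,5], [2,3,7]
  3-simplices (1): [0,2,3,7]

so the chain groups are C_0 ≅ Z^10, C_1 ≅ Z^14, C_2 ≅ Z^5, C_3 ≅ Z^1.

The boundary map ∂_1: C_1 → C_0 sends each edge [p,q] (with p < q) to q − p.
The 10×14 boundary matrix has rank 9 and Smith normal form diag(1,1,1,1,1,1,1,1,1).

The boundary map ∂_2: C_2 → C_1 sends each 2-simplex [p,q,r] to [q,r] − [p,r] + [p,q]. For instance
  ∂[2,3,5] = [3,5] − [2,5] + [2,3],
  ∂[0,2,3] = [2,3] − [0,3] + [0,2].
As a 14×5 matrix over Z this has rank 4, with invariant factors (1,1,1,1).

The boundary map ∂_3: C_3 → C_2 sends each 3-simplex σ to the alternating sum Σ_i (−1)^i (σ with its i-th vertex removed). For instance
  ∂[0,2,3,7] = [2,3,7] − [0,3,7] + [0,2,7] − [0,2,3].
As a 5×1 matrix over Z this has rank 1, with invariant factors (1).

Computing H_k = (kernel of ∂_k) / (image of ∂_{k+1}):

  H_0: rank C_0 − rank ∂_1 = 10 − 9 = 1, and the invariant factors of ∂_1 are all 1, so H_0 = Z.
  H_1: rank ker ∂_1 − rank ∂_2 = (14 − 9) − 4 = 1, and the invariant factors of ∂_2 are all 1, so H_1 = Z.
  H_2: rank ker ∂_2 − rank ∂_3 = (5 − 4) − 1 = 0, and the invariant factors of ∂_3 are all 1, so H_2 = 0.
  H_3: rank ker ∂_3 − rank ∂_4 = (1 − 1) − 0 = 0, and there is no ∂_4, so H_3 = 0.

H_0 ≅ Z,  H_1 ≅ Z,  H_2 = 0,  H_3 = 0.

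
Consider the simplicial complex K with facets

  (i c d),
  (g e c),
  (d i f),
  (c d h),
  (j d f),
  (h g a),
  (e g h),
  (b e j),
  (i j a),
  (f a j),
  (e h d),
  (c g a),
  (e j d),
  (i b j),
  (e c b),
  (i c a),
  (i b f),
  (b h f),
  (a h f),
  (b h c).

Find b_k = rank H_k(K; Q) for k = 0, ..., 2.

b_0 = 1, b_1 = 1, b_2 = 0.

K has 10 vertices, 30 edges, 20 triangles.
rank ∂_0 = 0, rank ∂_1 = 9 ⇒ b_0 = 10 − 0 − 9 = 1; all invariant factors of ∂_1 are 1 so no torsion. So H_0 = Z.
rank ∂_1 = 9, rank ∂_2 = 20 ⇒ b_1 = 30 − 9 − 20 = 1; ∂_2 has invariant factor(s) [2] giving torsion. So H_1 = Z × Z/2.
rank ∂_2 = 20, rank ∂_3 = 0 ⇒ b_2 = 20 − 20 − 0 = 0. So H_2 = 0.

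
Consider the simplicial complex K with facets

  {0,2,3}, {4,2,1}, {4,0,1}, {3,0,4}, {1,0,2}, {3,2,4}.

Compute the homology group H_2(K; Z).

H_2 = Z.

Order the vertices as 0 < 1 < 2 < 3 < 4. Listing each simplex with vertices in this order, K has dimension 2 with simplices:

  0-simplices (5): [0], [1], [2], [3], [4]
  1-simplices (9): [0,1], [0,2], [0,3], [0,4], [1,2], [1,4], [2,3], [2,4], [3,4]
  2-simplices (6): [0,1,2], [0,1,4], [0,2,3], [0,3,4], [1,2,4], [2,3,4]

so the chain groups are C_0 ≅ Z^5, C_1 ≅ Z^9, C_2 ≅ Z^6.

∂_1: C_1 → C_0 sends each edge [p,q] (with p < q) to q − p.
This gives a 5×9 integer matrix of rank 4; reducing to Smith normal form yields diagonal entries (1,1,1,1).

∂_2: C_2 → C_1 maps a triangle to the signed sum of its edges. For instance
  ∂[0,3,4] = [3,4] − [0,4] + [0,3],
  ∂[0,2,3] = [2,3] − [0,3] + [0,2].
This gives a 9×6 integer matrix of rank 5; reducing to Smith normal form yields diagonal entries (1,1,1,1,1).

Now H_k = ker ∂_k / im ∂_{k+1}, so:

  H_2: rank ker ∂_2 − rank ∂_3 = (6 − 5) − 0 = 1, and there is no ∂_3, so H_2 ≅ Z.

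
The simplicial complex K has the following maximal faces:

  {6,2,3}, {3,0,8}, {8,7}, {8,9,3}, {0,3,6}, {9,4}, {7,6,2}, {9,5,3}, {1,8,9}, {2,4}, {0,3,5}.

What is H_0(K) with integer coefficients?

Fix the vertex order 0 < 1 < 2 < 3 < 4 < 5 < 6 < 7 < 8 < 9 and write every simplex with vertices in increasing order. Then dim K = 2 and the simplices of K are:

  0-simplices (10): [0], [1], [2], [3], [4], [5], [6], [7], [8], [9]
  1-simplices (19): [0,3], [0,5], [0,6], [0,8], [1,8], [1,9], [2,3], [2,4], [2,6], [2,7], [3,5], [3,6], [3,8], [3,9], [4,9], [5,9], [6,7], [7,8], [8,9]
  2-simplices (8): [0,3,5], [0,3,6], [0,3,8], [1,8,9], [2,3,6], [2,6,7], [3,5,9], [3,8,9]

giving chain groups C_0 ≅ Z^10, C_1 ≅ Z^19, C_2 ≅ Z^8.

∂_1: C_1 → C_0 maps an edge to its endpoints' difference, ∂[p,q] = q − p. For instance
  ∂[3,9] = [9] − [3].
The resulting 10×19 matrix has rank 9, and its Smith normal form has invariant factors (1,1,1,1,1,1,1,1,1).

Boundary ∂_2: C_2 → C_1 sends each 2-simplex [p,q,r] to [q,r] − [p,r] + [p,q]. For instance
  ∂[1,8,9] = [8,9] − [1,9] + [1,8],
  ∂[0,3,5] = [3,5] − [0,5] + [0,3].
This gives a 19×8 integer matrix of rank 8; reducing to Smith normal form yields diagonal entries (1,1,1,1,1,1,1,1).

Reading off H_k = ker ∂_k / im ∂_{k+1}:

  H_0: rank C_0 − rank ∂_1 = 10 − 9 = 1, and the invariant factors of ∂_1 are all 1, so H_0 ≅ Z.

H_0 ≅ Z.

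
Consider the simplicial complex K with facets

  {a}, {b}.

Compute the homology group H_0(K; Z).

H_0 ≅ Z^2.

Fix the vertex order a < b and write every simplex with vertices in increasing order. Then dim K = 0 and the simplices of K are:

  0-simplices (2): a, b

so the chain groups are C_0 ≅ Z^2.

Reading off H_k = ker ∂_k / im ∂_{k+1}:

  H_0: rank C_0 − rank ∂_1 = 2 − 0 = 2, and there is no ∂_1, so H_0 = Z^2.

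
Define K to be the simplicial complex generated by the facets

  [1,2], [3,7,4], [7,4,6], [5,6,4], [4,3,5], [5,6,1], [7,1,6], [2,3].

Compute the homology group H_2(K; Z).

Fix the vertex order 1 < 2 < 3 < 4 < 5 < 6 < 7 and write every simplex with vertices in increasing order. Then dim K = 2 and the simplices of K are:

  0-simplices (7): [1], [2], [3], [4], [5], [6], [7]
  1-simplices (13): [1,2], [1,5], [1,6], [1,7], [2,3], [3,4], [3,5], [3,7], [4,5], [4,6], [4,7], [5,6], [6,7]
  2-simplices (6): [1,5,6], [1,6,7], [3,4,5], [3,4,7], [4,5,6], [4,6,7]

giving chain groups C_0 ≅ Z^7, C_1 ≅ Z^13, C_2 ≅ Z^6.

Boundary ∂_1: C_1 → C_0 sends each edge [p,q] (with p < q) to q − p. For instance
  ∂[1,7] = [7] − [1].
As a 7×13 matrix over Z this has rank 6, with invariant factors (1,1,1,1,1,1).

Boundary ∂_2: C_2 → C_1 maps a triangle to the signed sum of its edges. For instance
  ∂[1,6,7] = [6,7] − [1,7] + [1,6],
  ∂[3,4,7] = [4,7] − [3,7] + [3,4].
This gives a 13×6 integer matrix of rank 6; reducing to Smith normal form yields diagonal entries (1,1,1,1,1,1).

Now H_k = ker ∂_k / im ∂_{k+1}, so:

  H_2: rank ker ∂_2 − rank ∂_3 = (6 − 6) − 0 = 0, and there is no ∂_3, so H_2 ≅ 0.

H_2 ≅ 0.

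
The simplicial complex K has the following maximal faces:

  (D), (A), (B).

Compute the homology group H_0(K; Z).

Order the vertices as A < B < D. Listing each simplex with vertices in this order, K has dimension 0 with simplices:

  0-simplices (3): A, B, D

giving chain groups C_0 ≅ Z^3.

Now H_k = ker ∂_k / im ∂_{k+1}, so:

  H_0: rank C_0 − rank ∂_1 = 3 − 0 = 3, and there is no ∂_1, so H_0 = Z^3.

H_0 ≅ Z^3.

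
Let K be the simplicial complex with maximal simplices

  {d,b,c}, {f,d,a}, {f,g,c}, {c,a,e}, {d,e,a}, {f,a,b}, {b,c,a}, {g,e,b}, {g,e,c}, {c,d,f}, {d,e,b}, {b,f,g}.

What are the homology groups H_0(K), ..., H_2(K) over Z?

H_0 ≅ Z,  H_1 ≅ Z/2,  H_2 = 0.

Take the total order a < b < c < d < e < f < g on the vertex set. Then K (dimension 2) consists of the simplices:

  0-simplices (7): a, b, c, d, e, f, g
  1-simplices (18): ab, ac, ad, ae, af, bc, bd, be, bf, bg, cd, ce, cf, cg, de, df, eg, fg
  2-simplices (12): abc, abf, ace, ade, adf, bcd, bde, beg, bfg, cdf, ceg, cfg

so the chain groups are C_0 ≅ Z^7, C_1 ≅ Z^18, C_2 ≅ Z^12.

The boundary map ∂_1: C_1 → C_0 is given by ∂[p,q] = [q] − [p]. For instance
  ∂af = f − a.
The 7×18 boundary matrix has rank 6 and Smith normal form diag(1,1,1,1,1,1).

∂_2: C_2 → C_1 acts by ∂[p,q,r] = [q,r] − [p,r] + [p,q]. For instance
  ∂beg = eg − bg + be,
  ∂cfg = fg − cg + cf.
The 18×12 boundary matrix has rank 12 and Smith normal form diag(1,1,1,1,1,1,1,1,1,1,1,2).

Now H_k = ker ∂_k / im ∂_{k+1}, so:

  H_0: rank C_0 − rank ∂_1 = 7 − 6 = 1, and the invariant factors of ∂_1 are all 1, so H_0 = Z.
  H_1: rank ker ∂_1 − rank ∂_2 = (18 − 6) − 12 = 0, and ∂_2 has invariant factor 2 > 1, so H_1 = Z/2.
  H_2: rank ker ∂_2 − rank ∂_3 = (12 − 12) − 0 = 0, and there is no ∂_3, so H_2 = 0.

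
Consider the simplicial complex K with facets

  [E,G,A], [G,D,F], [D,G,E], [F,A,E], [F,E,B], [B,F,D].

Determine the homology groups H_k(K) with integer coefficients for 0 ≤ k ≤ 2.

H_0 = Z,  H_1 = Z,  H_2 = 0.

We work with the vertex ordering A < B < D < E < F < G. The simplices of K, each written with vertices in increasing order, are:

  0-simplices (6): A, B, D, E, F, G
  1-simplices (12): AE, AF, AG, BD, BE, BF, DE, DF, DG, EF, EG, FG
  2-simplices (6): AEF, AEG, BDF, BEF, DEG, DFG

Hence C_0 ≅ Z^6, C_1 ≅ Z^12, C_2 ≅ Z^6.

Boundary ∂_1: C_1 → C_0 sends each edge [p,q] (with p < q) to q − p. For instance
  ∂AE = E − A.
As a 6×12 matrix over Z this has rank 5, with invariant factors (1,1,1,1,1).

The boundary map ∂_2: C_2 → C_1 acts by ∂[p,q,r] = [q,r] − [p,r] + [p,q]. For instance
  ∂AEF = EF − AF + AE,
  ∂DEG = EG − DG + DE.
The 12×6 boundary matrix has rank 6 and Smith normal form diag(1,1,1,1,1,1).

From H_k ≅ ker(∂_k) / im(∂_{k+1}) we obtain:

  H_0: rank C_0 − rank ∂_1 = 6 − 5 = 1, and the invariant factors of ∂_1 are all 1, so H_0 ≅ Z.
  H_1: rank ker ∂_1 − rank ∂_2 = (12 − 5) − 6 = 1, and the invariant factors of ∂_2 are all 1, so H_1 ≅ Z.
  H_2: rank ker ∂_2 − rank ∂_3 = (6 − 6) − 0 = 0, and there is no ∂_3, so H_2 ≅ 0.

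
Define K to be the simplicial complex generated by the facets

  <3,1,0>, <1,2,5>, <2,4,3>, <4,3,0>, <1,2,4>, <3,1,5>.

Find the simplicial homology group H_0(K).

Fix the vertex order 0 < 1 < 2 < 3 < 4 < 5 and write every simplex with vertices in increasing order. Then dim K = 2 and the simplices of K are:

  0-simplices (6): [0], [1], [2], [3], [4], [5]
  1-simplices (12): [0,1], [0,3], [0,4], [1,2], [1,3], [1,4], [1,5], [2,3], [2,4], [2,5], [3,4], [3,5]
  2-simplices (6): [0,1,3], [0,3,4], [1,2,4], [1,2,5], [1,3,5], [2,3,4]

so the chain groups are C_0 ≅ Z^6, C_1 ≅ Z^12, C_2 ≅ Z^6.

The boundary map ∂_1: C_1 → C_0 is given by ∂[p,q] = [q] − [p]. For instance
  ∂[2,3] = [3] − [2].
This gives a 6×12 integer matrix of rank 5; reducing to Smith normal form yields diagonal entries (1,1,1,1,1).

∂_2: C_2 → C_1 sends each 2-simplex [p,q,r] to [q,r] − [p,r] + [p,q]. For instance
  ∂[2,3,4] = [3,4] − [2,4] + [2,3],
  ∂[1,2,5] = [2,5] − [1,5] + [1,2].
The 12×6 boundary matrix has rank 6 and Smith normal form diag(1,1,1,1,1,1).

Now H_k = ker ∂_k / im ∂_{k+1}, so:

  H_0: rank C_0 − rank ∂_1 = 6 − 5 = 1, and the invariant factors of ∂_1 are all 1, so H_0 ≅ Z.

H_0 = Z.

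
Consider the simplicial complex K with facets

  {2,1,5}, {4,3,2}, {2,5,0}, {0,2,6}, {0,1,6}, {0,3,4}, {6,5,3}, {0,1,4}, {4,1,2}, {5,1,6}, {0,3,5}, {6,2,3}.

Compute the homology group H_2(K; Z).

K has 7 vertices, 18 edges, 12 triangles.
rank ∂_2 = 12, rank ∂_3 = 0 ⇒ b_2 = 12 − 12 − 0 = 0. So H_2 = 0.

H_2 = 0.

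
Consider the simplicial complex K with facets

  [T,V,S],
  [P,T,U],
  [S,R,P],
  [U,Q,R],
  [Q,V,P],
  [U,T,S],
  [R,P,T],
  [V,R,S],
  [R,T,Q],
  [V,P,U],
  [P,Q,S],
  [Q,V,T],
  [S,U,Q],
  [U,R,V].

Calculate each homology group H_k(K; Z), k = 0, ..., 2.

H_0 = Z,  H_1 = Z^2,  H_2 = Z.

Order the vertices as P < Q < R < S < T < U < V. Listing each simplex with vertices in this order, K has dimension 2 with simplices:

  0-simplices (7): P, Q, R, S, T, U, V
  1-simplices (21): PQ, PR, PS, PT, PU, PV, QR, QS, QT, QU, QV, RS, RT, RU, RV, ST, SU, SV, TU, TV, UV
  2-simplices (14): PQS, PQV, PRS, PRT, PTU, PUV, QRT, QRU, QSU, QTV, RSV, RUV, STU, STV

so the chain groups are C_0 ≅ Z^7, C_1 ≅ Z^21, C_2 ≅ Z^14.

The boundary map ∂_1: C_1 → C_0 sends each edge [p,q] (with p < q) to q − p. For instance
  ∂PS = S − P.
This gives a 7×21 integer matrix of rank 6; reducing to Smith normal form yields diagonal entries (1,1,1,1,1,1).

∂_2: C_2 → C_1 acts by ∂[p,q,r] = [q,r] − [p,r] + [p,q]. For instance
  ∂STU = TU − SU + ST,
  ∂RUV = UV − RV + RU.
As a 21×14 matrix over Z this has rank 13, with invariant factors (1,1,1,1,1,1,1,1,1,1,1,1,1).

From H_k ≅ ker(∂_k) / im(∂_{k+1}) we obtain:

  H_0: rank C_0 − rank ∂_1 = 7 − 6 = 1, and the invariant factors of ∂_1 are all 1, so H_0 = Z.
  H_1: rank ker ∂_1 − rank ∂_2 = (21 − 6) − 13 = 2, and the invariant factors of ∂_2 are all 1, so H_1 = Z^2.
  H_2: rank ker ∂_2 − rank ∂_3 = (14 − 13) − 0 = 1, and there is no ∂_3, so H_2 = Z.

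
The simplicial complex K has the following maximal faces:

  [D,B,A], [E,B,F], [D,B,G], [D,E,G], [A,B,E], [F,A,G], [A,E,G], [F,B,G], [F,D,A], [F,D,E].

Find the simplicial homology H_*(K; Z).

H_0 ≅ Z,  H_1 ≅ Z/2Z,  H_2 = 0.

We work with the vertex ordering A < B < D < E < F < G. The simplices of K, each written with vertices in increasing order, are:

  0-simplices (6): A, B, D, E, F, G
  1-simplices (15): AB, AD, AE, AF, AG, BD, BE, BF, BG, DE, DF, DG, EF, EG, FG
  2-simplices (10): ABD, ABE, ADF, AEG, AFG, BDG, BEF, BFG, DEF, DEG

Hence C_0 ≅ Z^6, C_1 ≅ Z^15, C_2 ≅ Z^10.

∂_1: C_1 → C_0 maps an edge to its endpoints' difference, ∂[p,q] = q − p.
The resulting 6×15 matrix has rank 5, and its Smith normal form has invariant factors (1,1,1,1,1).

∂_2: C_2 → C_1 sends each 2-simplex [p,q,r] to [q,r] − [p,r] + [p,q]. For instance
  ∂AEG = EG − AG + AE,
  ∂BEF = EF − BF + BE.
The resulting 15×10 matrix has rank 10, and its Smith normal form has invariant factors (1,1,1,1,1,1,1,1,1,2).

From H_k ≅ ker(∂_k) / im(∂_{k+1}) we obtain:

  H_0: rank C_0 − rank ∂_1 = 6 − 5 = 1, and the invariant factors of ∂_1 are all 1, so H_0 ≅ Z.
  H_1: rank ker ∂_1 − rank ∂_2 = (15 − 5) − 10 = 0, and ∂_2 has invariant factor 2 > 1, so H_1 ≅ Z/2Z.
  H_2: rank ker ∂_2 − rank ∂_3 = (10 − 10) − 0 = 0, and there is no ∂_3, so H_2 ≅ 0.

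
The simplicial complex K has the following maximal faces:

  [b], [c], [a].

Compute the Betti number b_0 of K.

Fix the vertex order a < b < c and write every simplex with vertices in increasing order. Then dim K = 0 and the simplices of K are:

  0-simplices (3): a, b, c

Hence C_0 ≅ Z^3.

From H_k ≅ ker(∂_k) / im(∂_{k+1}) we obtain:

  H_0: rank C_0 − rank ∂_1 = 3 − 0 = 3, and there is no ∂_1, so H_0 = Z^3.

Hence the Betti numbers are b_0 = 3.

b_0 = 3.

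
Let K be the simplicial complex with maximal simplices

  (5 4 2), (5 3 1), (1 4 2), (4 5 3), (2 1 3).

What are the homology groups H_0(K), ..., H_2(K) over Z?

Order the vertices as 1 < 2 < 3 < 4 < 5. Listing each simplex with vertices in this order, K has dimension 2 with simplices:

  0-simplices (5): [1], [2], [3], [4], [5]
  1-simplices (10): [1,2], [1,3], [1,4], [1,5], [2,3], [2,4], [2,5], [3,4], [3,5], [4,5]
  2-simplices (5): [1,2,3], [1,2,4], [1,3,5], [2,4,5], [3,4,5]

so the chain groups are C_0 ≅ Z^5, C_1 ≅ Z^10, C_2 ≅ Z^5.

∂_1: C_1 → C_0 maps an edge to its endpoints' difference, ∂[p,q] = q − p. For instance
  ∂[2,4] = [4] − [2].
The resulting 5×10 matrix has rank 4, and its Smith normal form has invariant factors (1,1,1,1).

∂_2: C_2 → C_1 maps a triangle to the signed sum of its edges. For instance
  ∂[1,2,3] = [2,3] − [1,3] + [1,2],
  ∂[1,2,4] = [2,4] − [1,4] + [1,2].
This gives a 10×5 integer matrix of rank 5; reducing to Smith normal form yields diagonal entries (1,1,1,1,1).

Reading off H_k = ker ∂_k / im ∂_{k+1}:

  H_0: rank C_0 − rank ∂_1 = 5 − 4 = 1, and the invariant factors of ∂_1 are all 1, so H_0 = Z.
  H_1: rank ker ∂_1 − rank ∂_2 = (10 − 4) − 5 = 1, and the invariant factors of ∂_2 are all 1, so H_1 = Z.
  H_2: rank ker ∂_2 − rank ∂_3 = (5 − 5) − 0 = 0, and there is no ∂_3, so H_2 = 0.

As a check, the Euler characteristic is 5 − 10 + 5 = 0, which agrees with 1 − 1 + 0 = 0.

H_0 = Z,  H_1 = Z,  H_2 = 0.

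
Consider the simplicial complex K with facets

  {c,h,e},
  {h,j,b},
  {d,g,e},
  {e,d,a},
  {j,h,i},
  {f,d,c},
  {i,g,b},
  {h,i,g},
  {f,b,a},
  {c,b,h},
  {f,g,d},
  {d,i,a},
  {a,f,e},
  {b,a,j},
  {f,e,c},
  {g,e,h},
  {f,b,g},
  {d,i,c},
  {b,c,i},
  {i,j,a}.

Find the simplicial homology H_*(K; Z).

Fix the vertex order a < b < c < d < e < f < g < h < i < j and write every simplex with vertices in increasing order. Then dim K = 2 and the simplices of K are:

  0-simplices (10): a, b, c, d, e, f, g, h, i, j
  1-simplices (30): ab, ad, ae, af, ai, aj, bc, bf, bg, bh, bi, bj, cd, ce, cf, ch, ci, de, df, dg, di, ef, eg, eh, fg, gh, gi, hi, hj, ij
  2-simplices (20): abf, abj, ade, adi, aef, aij, bch, bci, bfg, bgi, bhj, cdf, cdi, cef, ceh, deg, dfg, egh, ghi, hij

so the chain groups are C_0 ≅ Z^10, C_1 ≅ Z^30, C_2 ≅ Z^20.

The boundary map ∂_1: C_1 → C_0 sends each edge [p,q] (with p < q) to q − p.
The 10×30 boundary matrix has rank 9 and Smith normal form diag(1,1,1,1,1,1,1,1,1).

Boundary ∂_2: C_2 → C_1 maps a triangle to the signed sum of its edges. For instance
  ∂deg = eg − dg + de,
  ∂cef = ef − cf + ce.
The 30×20 boundary matrix has rank 20 and Smith normal form diag(1,1,1,1,1,1,1,1,1,1,1,1,1,1,1,1,1,1,1,2).

Now H_k = ker ∂_k / im ∂_{k+1}, so:

  H_0: rank C_0 − rank ∂_1 = 10 − 9 = 1, and the invariant factors of ∂_1 are all 1, so H_0 = Z.
  H_1: rank ker ∂_1 − rank ∂_2 = (30 − 9) − 20 = 1, and ∂_2 has invariant factor 2 > 1, so H_1 = Z ⊕ Z/2.
  H_2: rank ker ∂_2 − rank ∂_3 = (20 − 20) − 0 = 0, and there is no ∂_3, so H_2 = 0.

(K is a triangulation of the Klein bottle.)

H_0 ≅ Z,  H_1 ≅ Z ⊕ Z/2,  H_2 = 0.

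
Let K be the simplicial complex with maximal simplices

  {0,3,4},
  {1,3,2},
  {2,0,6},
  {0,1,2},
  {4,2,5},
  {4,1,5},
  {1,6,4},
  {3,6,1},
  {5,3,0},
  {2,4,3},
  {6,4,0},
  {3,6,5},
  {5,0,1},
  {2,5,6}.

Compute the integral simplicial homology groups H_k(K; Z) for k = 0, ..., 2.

Fix the vertex order 0 < 1 < 2 < 3 < 4 < 5 < 6 and write every simplex with vertices in increasing order. Then dim K = 2 and the simplices of K are:

  0-simplices (7): [0], [1], [2], [3], [4], [5], [6]
  1-simplices (21): [0,1], [0,2], [0,3], [0,4], [0,5], [0,6], [1,2], [1,3], [1,4], [1,5], [1,6], [2,3], [2,4], [2,5], [2,6], [3,4], [3,5], [3,6], [4,5], [4,6], [5,6]
  2-simplices (14): [0,1,2], [0,1,5], [0,2,6], [0,3,4], [0,3,5], [0,4,6], [1,2,3], [1,3,6], [1,4,5], [1,4,6], [2,3,4], [2,4,5], [2,5,6], [3,5,6]

so the chain groups are C_0 ≅ Z^7, C_1 ≅ Z^21, C_2 ≅ Z^14.

Boundary ∂_1: C_1 → C_0 maps an edge to its endpoints' difference, ∂[p,q] = q − p. For instance
  ∂[2,4] = [4] − [2].
This gives a 7×21 integer matrix of rank 6; reducing to Smith normal form yields diagonal entries (1,1,1,1,1,1).

Boundary ∂_2: C_2 → C_1 sends each 2-simplex [p,q,r] to [q,r] − [p,r] + [p,q]. For instance
  ∂[0,3,4] = [3,4] − [0,4] + [0,3],
  ∂[0,1,2] = [1,2] − [0,2] + [0,1].
This gives a 21×14 integer matrix of rank 13; reducing to Smith normal form yields diagonal entries (1,1,1,1,1,1,1,1,1,1,1,1,1).

From H_k ≅ ker(∂_k) / im(∂_{k+1}) we obtain:

  H_0: rank C_0 − rank ∂_1 = 7 − 6 = 1, and the invariant factors of ∂_1 are all 1, so H_0 = Z.
  H_1: rank ker ∂_1 − rank ∂_2 = (21 − 6) − 13 = 2, and the invariant factors of ∂_2 are all 1, so H_1 = Z^2.
  H_2: rank ker ∂_2 − rank ∂_3 = (14 − 13) − 0 = 1, and there is no ∂_3, so H_2 = Z.

(K is a triangulation of the torus T^2.)

H_0 ≅ Z,  H_1 ≅ Z^2,  H_2 ≅ Z.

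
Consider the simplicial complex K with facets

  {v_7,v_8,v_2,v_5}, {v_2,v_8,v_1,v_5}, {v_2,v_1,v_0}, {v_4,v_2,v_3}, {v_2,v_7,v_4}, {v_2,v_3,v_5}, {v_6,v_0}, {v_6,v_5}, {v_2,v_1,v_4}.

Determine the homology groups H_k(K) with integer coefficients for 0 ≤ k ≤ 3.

H_0 ≅ Z,  H_1 ≅ Z,  H_2 = 0,  H_3 = 0.

Fix the vertex order v_0 < v_1 < v_2 < v_3 < v_4 < v_5 < v_6 < v_7 < v_8 and write every simplex with vertices in increasing order. Then dim K = 3 and the simplices of K are:

  0-simplices (9): [v_0], [v_1], [v_2], [v_3], [v_4], [v_5], [v_6], [v_7], [v_8]
  1-simplices (19): (19 of them)
  2-simplices (12): (12 of them)
  3-simplices (2): [v_1,v_2,v_5,v_8], [v_2,v_5,v_7,v_8]

so the chain groups are C_0 ≅ Z^9, C_1 ≅ Z^19, C_2 ≅ Z^12, C_3 ≅ Z^2.

Boundary ∂_1: C_1 → C_0 sends each edge [p,q] (with p < q) to q − p.
As a 9×19 matrix over Z this has rank 8, with invariant factors (1,1,1,1,1,1,1,1).

The boundary map ∂_2: C_2 → C_1 sends each 2-simplex [p,q,r] to [q,r] − [p,r] + [p,q]. For instance
  ∂[v_2,v_3,v_5] = [v_3,v_5] − [v_2,v_5] + [v_2,v_3],
  ∂[v_2,v_7,v_8] = [v_7,v_8] − [v_2,v_8] + [v_2,v_7].
The 19×12 boundary matrix has rank 10 and Smith normal form diag(1,1,1,1,1,1,1,1,1,1).

Boundary ∂_3: C_3 → C_2 sends each 3-simplex σ to the alternating sum Σ_i (−1)^i (σ with its i-th vertex removed). For instance
  ∂[v_2,v_5,v_7,v_8] = [v_5,v_7,v_8] − [v_2,v_7,v_8] + [v_2,v_5,v_8] − [v_2,v_5,v_7],
  ∂[v_1,v_2,v_5,v_8] = [v_2,v_5,v_8] − [v_1,v_5,v_8] + [v_1,v_2,v_8] − [v_1,v_2,v_5].
The resulting 12×2 matrix has rank 2, and its Smith normal form has invariant factors (1,1).

Computing H_k = (kernel of ∂_k) / (image of ∂_{k+1}):

  H_0: rank C_0 − rank ∂_1 = 9 − 8 = 1, and the invariant factors of ∂_1 are all 1, so H_0 ≅ Z.
  H_1: rank ker ∂_1 − rank ∂_2 = (19 − 8) − 10 = 1, and the invariant factors of ∂_2 are all 1, so H_1 ≅ Z.
  H_2: rank ker ∂_2 − rank ∂_3 = (12 − 10) − 2 = 0, and the invariant factors of ∂_3 are all 1, so H_2 ≅ 0.
  H_3: rank ker ∂_3 − rank ∂_4 = (2 − 2) − 0 = 0, and there is no ∂_4, so H_3 ≅ 0.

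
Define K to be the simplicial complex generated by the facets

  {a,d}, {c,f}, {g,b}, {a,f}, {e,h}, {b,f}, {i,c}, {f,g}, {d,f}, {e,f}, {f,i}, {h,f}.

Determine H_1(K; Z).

H_1 = Z^4.

Fix the vertex order a < b < c < d < e < f < g < h < i and write every simplex with vertices in increasing order. Then dim K = 1 and the simplices of K are:

  0-simplices (9): a, b, c, d, e, f, g, h, i
  1-simplices (12): ad, af, bf, bg, cf, ci, df, ef, eh, fg, fh, fi

giving chain groups C_0 ≅ Z^9, C_1 ≅ Z^12.

The boundary map ∂_1: C_1 → C_0 maps an edge to its endpoints' difference, ∂[p,q] = q − p.
The resulting 9×12 matrix has rank 8, and its Smith normal form has invariant factors (1,1,1,1,1,1,1,1).

From H_k ≅ ker(∂_k) / im(∂_{k+1}) we obtain:

  H_1: rank ker ∂_1 − rank ∂_2 = (12 − 8) − 0 = 4, and there is no ∂_2, so H_1 ≅ Z^4.

(K is a triangulation of a wedge of 4 circles.)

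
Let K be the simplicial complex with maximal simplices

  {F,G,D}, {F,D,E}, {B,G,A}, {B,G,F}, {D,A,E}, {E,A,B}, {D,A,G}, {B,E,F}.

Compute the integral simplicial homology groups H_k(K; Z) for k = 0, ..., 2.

H_0 ≅ Z,  H_1 = 0,  H_2 ≅ Z.

We work with the vertex ordering A < B < D < E < F < G. The simplices of K, each written with vertices in increasing order, are:

  0-simplices (6): A, B, D, E, F, G
  1-simplices (12): AB, AD, AE, AG, BE, BF, BG, DE, DF, DG, EF, FG
  2-simplices (8): ABE, ABG, ADE, ADG, BEF, BFG, DEF, DFG

Hence C_0 ≅ Z^6, C_1 ≅ Z^12, C_2 ≅ Z^8.

Boundary ∂_1: C_1 → C_0 sends each edge [p,q] (with p < q) to q − p. For instance
  ∂DF = F − D.
This gives a 6×12 integer matrix of rank 5; reducing to Smith normal form yields diagonal entries (1,1,1,1,1).

Boundary ∂_2: C_2 → C_1 maps a triangle to the signed sum of its edges. For instance
  ∂ADE = DE − AE + AD,
  ∂DFG = FG − DG + DF.
As a 12×8 matrix over Z this has rank 7, with invariant factors (1,1,1,1,1,1,1).

From H_k ≅ ker(∂_k) / im(∂_{k+1}) we obtain:

  H_0: rank C_0 − rank ∂_1 = 6 − 5 = 1, and the invariant factors of ∂_1 are all 1, so H_0 ≅ Z.
  H_1: rank ker ∂_1 − rank ∂_2 = (12 − 5) − 7 = 0, and the invariant factors of ∂_2 are all 1, so H_1 ≅ 0.
  H_2: rank ker ∂_2 − rank ∂_3 = (8 − 7) − 0 = 1, and there is no ∂_3, so H_2 ≅ Z.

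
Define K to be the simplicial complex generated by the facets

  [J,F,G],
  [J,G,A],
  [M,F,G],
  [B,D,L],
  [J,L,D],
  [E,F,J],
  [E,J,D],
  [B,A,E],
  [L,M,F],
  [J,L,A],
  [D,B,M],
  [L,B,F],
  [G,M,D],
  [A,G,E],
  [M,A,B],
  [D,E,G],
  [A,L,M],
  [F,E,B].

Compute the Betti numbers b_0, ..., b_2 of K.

b_0 = 1, b_1 = 1, b_2 = 0.

Take the total order A < B < D < E < F < G < J < L < M on the vertex set. Then K (dimension 2) consists of the simplices:

  0-simplices (9): A, B, D, E, F, G, J, L, M
  1-simplices (27): AB, AE, AG, AJ, AL, AM, BD, BE, BF, BL, BM, DE, DG, DJ, DL, DM, EF, EG, EJ, FG, FJ, FL, FM, GJ, GM, JL, LM
  2-simplices (18): ABE, ABM, AEG, AGJ, AJL, ALM, BDL, BDM, BEF, BFL, DEG, DEJ, DGM, DJL, EFJ, FGJ, FGM, FLM

so the chain groups are C_0 ≅ Z^9, C_1 ≅ Z^27, C_2 ≅ Z^18.

The boundary map ∂_1: C_1 → C_0 sends each edge [p,q] (with p < q) to q − p.
As a 9×27 matrix over Z this has rank 8, with invariant factors (1,1,1,1,1,1,1,1).

The boundary map ∂_2: C_2 → C_1 maps a triangle to the signed sum of its edges. For instance
  ∂FGM = GM − FM + FG,
  ∂BDM = DM − BM + BD.
The 27×18 boundary matrix has rank 18 and Smith normal form diag(1,1,1,1,1,1,1,1,1,1,1,1,1,1,1,1,1,2).

Now H_k = ker ∂_k / im ∂_{k+1}, so:

  H_0: rank C_0 − rank ∂_1 = 9 − 8 = 1, and the invariant factors of ∂_1 are all 1, so H_0 ≅ Z.
  H_1: rank ker ∂_1 − rank ∂_2 = (27 − 8) − 18 = 1, and ∂_2 has invariant factor 2 > 1, so H_1 ≅ Z ⊕ Z/2Z.
  H_2: rank ker ∂_2 − rank ∂_3 = (18 − 18) − 0 = 0, and there is no ∂_3, so H_2 ≅ 0.

As a check, the Euler characteristic is 9 − 27 + 18 = 0, which agrees with 1 − 1 + 0 = 0.

Hence the Betti numbers are b_0 = 1, b_1 = 1, b_2 = 0.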